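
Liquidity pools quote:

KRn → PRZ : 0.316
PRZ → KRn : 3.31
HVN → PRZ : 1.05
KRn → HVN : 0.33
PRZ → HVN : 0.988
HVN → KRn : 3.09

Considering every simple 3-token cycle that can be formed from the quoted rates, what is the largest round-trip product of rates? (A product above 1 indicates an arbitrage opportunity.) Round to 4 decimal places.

1.1469

KRn→HVN→PRZ→KRn: 0.33 × 1.05 × 3.31 = 1.14692
KRn→PRZ→HVN→KRn: 0.316 × 0.988 × 3.09 = 0.96472
Maximum is KRn→HVN→PRZ→KRn at 1.1469; arbitrage exists.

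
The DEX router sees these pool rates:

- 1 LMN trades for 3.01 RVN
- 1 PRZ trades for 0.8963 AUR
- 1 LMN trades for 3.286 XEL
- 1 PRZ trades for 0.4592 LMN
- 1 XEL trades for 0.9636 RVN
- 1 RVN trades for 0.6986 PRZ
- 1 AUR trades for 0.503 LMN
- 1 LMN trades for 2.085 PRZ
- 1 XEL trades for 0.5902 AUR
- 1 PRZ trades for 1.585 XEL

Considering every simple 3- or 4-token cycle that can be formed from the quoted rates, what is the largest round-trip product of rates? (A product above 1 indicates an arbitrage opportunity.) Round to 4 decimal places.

RVN→PRZ→XEL→RVN: 0.6986 × 1.585 × 0.9636 = 1.06698
RVN→PRZ→LMN→XEL→RVN: 0.6986 × 0.4592 × 3.286 × 0.9636 = 1.01577
PRZ→XEL→AUR→LMN→PRZ: 1.585 × 0.5902 × 0.503 × 2.085 = 0.98108
LMN→XEL→AUR→LMN: 3.286 × 0.5902 × 0.503 = 0.97552
RVN→PRZ→LMN→RVN: 0.6986 × 0.4592 × 3.01 = 0.96560
RVN→PRZ→AUR→LMN→RVN: 0.6986 × 0.8963 × 0.503 × 3.01 = 0.94802
PRZ→AUR→LMN→PRZ: 0.8963 × 0.503 × 2.085 = 0.94000
Maximum is RVN→PRZ→XEL→RVN at 1.0670; arbitrage exists.

1.0670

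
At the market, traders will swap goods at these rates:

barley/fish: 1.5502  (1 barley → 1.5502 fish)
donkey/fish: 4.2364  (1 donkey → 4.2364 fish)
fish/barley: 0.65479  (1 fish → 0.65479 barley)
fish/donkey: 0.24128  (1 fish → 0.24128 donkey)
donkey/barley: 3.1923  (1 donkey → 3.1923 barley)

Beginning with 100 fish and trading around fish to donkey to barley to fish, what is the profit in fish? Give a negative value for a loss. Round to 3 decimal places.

100 fish × 0.24128 = 24.128 donkey
24.128 donkey × 3.1923 = 77.0238144 barley
77.0238144 barley × 1.5502 = 119.40231708288 fish
Net change: 119.40231708288 − 100 = 19.40231708288 fish

19.402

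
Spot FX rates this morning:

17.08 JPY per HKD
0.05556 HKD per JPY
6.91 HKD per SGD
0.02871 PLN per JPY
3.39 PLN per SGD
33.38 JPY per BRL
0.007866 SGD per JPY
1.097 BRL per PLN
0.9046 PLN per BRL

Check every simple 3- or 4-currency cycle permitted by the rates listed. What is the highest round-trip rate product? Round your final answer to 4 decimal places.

JPY→PLN→BRL→JPY: 0.02871 × 1.097 × 33.38 = 1.05130
SGD→PLN→BRL→JPY→SGD: 3.39 × 1.097 × 33.38 × 0.007866 = 0.97644
SGD→HKD→JPY→SGD: 6.91 × 17.08 × 0.007866 = 0.92837
Maximum is JPY→PLN→BRL→JPY at 1.0513; arbitrage exists.

1.0513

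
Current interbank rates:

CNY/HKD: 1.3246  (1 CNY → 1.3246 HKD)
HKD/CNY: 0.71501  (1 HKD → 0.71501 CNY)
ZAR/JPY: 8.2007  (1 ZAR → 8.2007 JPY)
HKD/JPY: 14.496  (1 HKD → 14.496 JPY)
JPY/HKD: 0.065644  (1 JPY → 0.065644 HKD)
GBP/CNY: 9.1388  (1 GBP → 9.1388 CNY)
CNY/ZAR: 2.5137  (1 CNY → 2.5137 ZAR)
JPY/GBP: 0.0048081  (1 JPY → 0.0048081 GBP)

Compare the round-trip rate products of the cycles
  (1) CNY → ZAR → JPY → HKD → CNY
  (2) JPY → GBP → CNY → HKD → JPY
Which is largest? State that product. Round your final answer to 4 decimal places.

(1) 2.5137 × 8.2007 × 0.065644 × 0.71501 = 0.96755
(2) 0.0048081 × 9.1388 × 1.3246 × 14.496 = 0.84371
Highest is cycle (1) at 0.9675 (≤1, no arbitrage).

0.9675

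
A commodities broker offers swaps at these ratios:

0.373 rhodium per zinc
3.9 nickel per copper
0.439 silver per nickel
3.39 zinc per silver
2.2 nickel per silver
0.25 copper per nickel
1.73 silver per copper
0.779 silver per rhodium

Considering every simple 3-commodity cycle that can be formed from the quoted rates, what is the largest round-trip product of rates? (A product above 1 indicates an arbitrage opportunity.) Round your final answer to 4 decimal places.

0.9850

rhodium→silver→zinc→rhodium: 0.779 × 3.39 × 0.373 = 0.98502
nickel→copper→silver→nickel: 0.25 × 1.73 × 2.2 = 0.95150
Maximum is rhodium→silver→zinc→rhodium at 0.9850; no arbitrage — every cycle loses value.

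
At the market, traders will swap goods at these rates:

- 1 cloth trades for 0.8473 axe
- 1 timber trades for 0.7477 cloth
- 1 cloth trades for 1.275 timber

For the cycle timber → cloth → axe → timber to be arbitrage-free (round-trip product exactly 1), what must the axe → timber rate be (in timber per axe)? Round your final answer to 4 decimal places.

Known legs of the cycle: 0.7477 × 0.8473 = 0.63352621
For no arbitrage the full-cycle product must be 1, so the missing rate is 1 / 0.63352621 ≈ 1.578467.

1.5785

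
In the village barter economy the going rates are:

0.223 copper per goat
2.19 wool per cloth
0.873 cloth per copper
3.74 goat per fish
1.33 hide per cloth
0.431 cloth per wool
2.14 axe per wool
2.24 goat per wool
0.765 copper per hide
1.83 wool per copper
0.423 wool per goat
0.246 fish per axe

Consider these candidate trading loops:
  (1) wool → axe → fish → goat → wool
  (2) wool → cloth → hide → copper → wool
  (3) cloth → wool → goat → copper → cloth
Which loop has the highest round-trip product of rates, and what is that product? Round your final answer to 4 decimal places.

0.9550

(1) 2.14 × 0.246 × 3.74 × 0.423 = 0.83284
(2) 0.431 × 1.33 × 0.765 × 1.83 = 0.80249
(3) 2.19 × 2.24 × 0.223 × 0.873 = 0.95502
Highest is cycle (3) at 0.9550 (≤1, no arbitrage).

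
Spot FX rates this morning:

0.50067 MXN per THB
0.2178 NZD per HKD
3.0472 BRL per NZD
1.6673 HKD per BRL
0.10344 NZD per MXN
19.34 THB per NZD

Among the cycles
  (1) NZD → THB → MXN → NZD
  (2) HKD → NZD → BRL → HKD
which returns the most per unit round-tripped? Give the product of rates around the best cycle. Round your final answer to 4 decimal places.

1.1066

(1) 19.34 × 0.50067 × 0.10344 = 1.00161
(2) 0.2178 × 3.0472 × 1.6673 = 1.10655
Highest is cycle (2) at 1.1066 (>1, arbitrage).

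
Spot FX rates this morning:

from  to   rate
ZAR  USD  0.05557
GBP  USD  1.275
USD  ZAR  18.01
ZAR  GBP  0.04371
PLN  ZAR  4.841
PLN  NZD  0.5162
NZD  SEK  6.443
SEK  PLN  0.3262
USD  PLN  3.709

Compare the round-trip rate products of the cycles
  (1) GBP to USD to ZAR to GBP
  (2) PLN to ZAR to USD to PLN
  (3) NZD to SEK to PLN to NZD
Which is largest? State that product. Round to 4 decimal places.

1.0849

(1) 1.275 × 18.01 × 0.04371 = 1.00370
(2) 4.841 × 0.05557 × 3.709 = 0.99777
(3) 6.443 × 0.3262 × 0.5162 = 1.08490
Highest is cycle (3) at 1.0849 (>1, arbitrage).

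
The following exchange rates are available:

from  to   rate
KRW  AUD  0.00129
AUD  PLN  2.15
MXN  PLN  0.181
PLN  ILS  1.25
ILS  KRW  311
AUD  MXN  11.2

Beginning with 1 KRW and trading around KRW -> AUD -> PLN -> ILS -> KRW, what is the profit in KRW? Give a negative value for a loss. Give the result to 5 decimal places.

0.07820

1 KRW × 0.00129 = 0.00129 AUD
0.00129 AUD × 2.15 = 0.0027735 PLN
0.0027735 PLN × 1.25 = 0.003466875 ILS
0.003466875 ILS × 311 = 1.078198125 KRW
Net change: 1.078198125 − 1 = 0.078198125 KRW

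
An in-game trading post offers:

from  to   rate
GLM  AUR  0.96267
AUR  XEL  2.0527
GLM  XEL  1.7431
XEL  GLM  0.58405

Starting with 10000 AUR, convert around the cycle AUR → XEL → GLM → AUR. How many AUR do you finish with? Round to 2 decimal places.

11541.25

10000 AUR × 2.0527 = 20527 XEL
20527 XEL × 0.58405 = 11988.79435 GLM
11988.79435 GLM × 0.96267 = 11541.2526569145 AUR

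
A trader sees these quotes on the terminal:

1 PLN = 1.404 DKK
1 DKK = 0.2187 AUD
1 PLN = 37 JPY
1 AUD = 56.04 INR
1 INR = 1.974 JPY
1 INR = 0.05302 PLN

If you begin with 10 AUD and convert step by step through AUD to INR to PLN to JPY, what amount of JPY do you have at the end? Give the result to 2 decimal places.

1099.36

10 AUD × 56.04 = 560.4 INR
560.4 INR × 0.05302 = 29.712408 PLN
29.712408 PLN × 37 = 1099.359096 JPY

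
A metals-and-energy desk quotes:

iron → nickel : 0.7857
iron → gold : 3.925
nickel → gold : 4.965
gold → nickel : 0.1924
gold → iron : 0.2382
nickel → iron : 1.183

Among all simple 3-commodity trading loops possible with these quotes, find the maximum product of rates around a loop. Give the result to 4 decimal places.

0.9292

iron→nickel→gold→iron: 0.7857 × 4.965 × 0.2382 = 0.92922
iron→gold→nickel→iron: 3.925 × 0.1924 × 1.183 = 0.89337
Maximum is iron→nickel→gold→iron at 0.9292; no arbitrage — every cycle loses value.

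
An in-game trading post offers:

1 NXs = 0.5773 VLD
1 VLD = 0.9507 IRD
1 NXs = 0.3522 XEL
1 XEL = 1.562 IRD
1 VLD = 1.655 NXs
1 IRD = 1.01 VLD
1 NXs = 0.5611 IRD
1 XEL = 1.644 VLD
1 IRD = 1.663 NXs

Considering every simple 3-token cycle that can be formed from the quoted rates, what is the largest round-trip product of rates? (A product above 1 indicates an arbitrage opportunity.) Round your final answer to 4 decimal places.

0.9583

NXs→XEL→VLD→NXs: 0.3522 × 1.644 × 1.655 = 0.95827
NXs→IRD→VLD→NXs: 0.5611 × 1.01 × 1.655 = 0.93791
NXs→XEL→IRD→NXs: 0.3522 × 1.562 × 1.663 = 0.91488
NXs→VLD→IRD→NXs: 0.5773 × 0.9507 × 1.663 = 0.91272
Maximum is NXs→XEL→VLD→NXs at 0.9583; no arbitrage — every cycle loses value.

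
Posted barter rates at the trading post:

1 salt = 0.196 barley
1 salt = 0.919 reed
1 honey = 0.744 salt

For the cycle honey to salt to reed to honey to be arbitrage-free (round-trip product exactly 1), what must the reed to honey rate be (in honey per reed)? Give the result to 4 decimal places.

Known legs of the cycle: 0.744 × 0.919 = 0.683736
For no arbitrage the full-cycle product must be 1, so the missing rate is 1 / 0.683736 ≈ 1.462553.

1.4626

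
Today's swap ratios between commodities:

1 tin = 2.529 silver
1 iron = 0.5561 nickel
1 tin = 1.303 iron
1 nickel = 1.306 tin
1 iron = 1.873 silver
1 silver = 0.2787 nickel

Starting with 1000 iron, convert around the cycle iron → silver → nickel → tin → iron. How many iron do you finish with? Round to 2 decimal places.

888.31

1000 iron × 1.873 = 1873 silver
1873 silver × 0.2787 = 522.0051 nickel
522.0051 nickel × 1.306 = 681.7386606 tin
681.7386606 tin × 1.303 = 888.3054747618 iron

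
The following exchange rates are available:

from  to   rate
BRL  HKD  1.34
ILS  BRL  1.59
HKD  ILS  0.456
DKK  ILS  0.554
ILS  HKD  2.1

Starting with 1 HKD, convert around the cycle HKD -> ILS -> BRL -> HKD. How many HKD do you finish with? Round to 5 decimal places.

0.97155

1 HKD × 0.456 = 0.456 ILS
0.456 ILS × 1.59 = 0.72504 BRL
0.72504 BRL × 1.34 = 0.9715536 HKD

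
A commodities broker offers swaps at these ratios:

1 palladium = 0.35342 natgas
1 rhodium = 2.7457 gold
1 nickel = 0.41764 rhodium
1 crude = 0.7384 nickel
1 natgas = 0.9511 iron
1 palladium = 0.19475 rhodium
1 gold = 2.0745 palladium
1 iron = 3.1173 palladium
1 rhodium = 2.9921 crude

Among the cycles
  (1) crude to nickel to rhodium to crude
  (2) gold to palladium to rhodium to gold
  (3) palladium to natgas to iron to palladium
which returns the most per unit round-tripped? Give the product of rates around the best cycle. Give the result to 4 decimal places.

(1) 0.7384 × 0.41764 × 2.9921 = 0.92272
(2) 2.0745 × 0.19475 × 2.7457 = 1.10929
(3) 0.35342 × 0.9511 × 3.1173 = 1.04784
Highest is cycle (2) at 1.1093 (>1, arbitrage).

1.1093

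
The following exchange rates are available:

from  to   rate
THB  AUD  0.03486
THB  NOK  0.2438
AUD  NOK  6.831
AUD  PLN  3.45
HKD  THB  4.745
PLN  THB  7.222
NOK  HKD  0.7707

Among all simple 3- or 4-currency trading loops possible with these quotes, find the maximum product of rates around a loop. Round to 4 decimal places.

0.8916

THB→NOK→HKD→THB: 0.2438 × 0.7707 × 4.745 = 0.89157
AUD→NOK→HKD→THB→AUD: 6.831 × 0.7707 × 4.745 × 0.03486 = 0.87083
AUD→PLN→THB→AUD: 3.45 × 7.222 × 0.03486 = 0.86857
Maximum is THB→NOK→HKD→THB at 0.8916; no arbitrage — every cycle loses value.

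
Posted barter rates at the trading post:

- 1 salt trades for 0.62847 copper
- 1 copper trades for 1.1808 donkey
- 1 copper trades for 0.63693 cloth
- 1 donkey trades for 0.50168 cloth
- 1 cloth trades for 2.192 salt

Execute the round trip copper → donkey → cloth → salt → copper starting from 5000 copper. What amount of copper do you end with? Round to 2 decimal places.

5000 copper × 1.1808 = 5904 donkey
5904 donkey × 0.50168 = 2961.91872 cloth
2961.91872 cloth × 2.192 = 6492.52583424 salt
6492.52583424 salt × 0.62847 = 4080.3577110448128 copper

4080.36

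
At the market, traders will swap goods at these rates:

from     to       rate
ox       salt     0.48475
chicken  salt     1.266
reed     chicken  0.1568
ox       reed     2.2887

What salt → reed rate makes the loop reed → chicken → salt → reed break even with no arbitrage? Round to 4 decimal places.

5.0376

Known legs of the cycle: 0.1568 × 1.266 = 0.1985088
For no arbitrage the full-cycle product must be 1, so the missing rate is 1 / 0.1985088 ≈ 5.037560.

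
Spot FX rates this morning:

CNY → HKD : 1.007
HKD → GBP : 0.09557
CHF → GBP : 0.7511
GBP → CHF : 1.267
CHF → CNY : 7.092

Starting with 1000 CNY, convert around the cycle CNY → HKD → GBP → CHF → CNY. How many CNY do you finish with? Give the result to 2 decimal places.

864.76

1000 CNY × 1.007 = 1007 HKD
1007 HKD × 0.09557 = 96.23899 GBP
96.23899 GBP × 1.267 = 121.93480033 CHF
121.93480033 CHF × 7.092 = 864.76160394036 CNY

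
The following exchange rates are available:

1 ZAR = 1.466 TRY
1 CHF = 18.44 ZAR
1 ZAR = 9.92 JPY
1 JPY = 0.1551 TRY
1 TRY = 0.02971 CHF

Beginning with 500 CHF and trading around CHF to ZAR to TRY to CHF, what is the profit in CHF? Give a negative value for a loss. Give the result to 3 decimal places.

-98.424

500 CHF × 18.44 = 9220 ZAR
9220 ZAR × 1.466 = 13516.52 TRY
13516.52 TRY × 0.02971 = 401.5758092 CHF
Net change: 401.5758092 − 500 = -98.4241908 CHF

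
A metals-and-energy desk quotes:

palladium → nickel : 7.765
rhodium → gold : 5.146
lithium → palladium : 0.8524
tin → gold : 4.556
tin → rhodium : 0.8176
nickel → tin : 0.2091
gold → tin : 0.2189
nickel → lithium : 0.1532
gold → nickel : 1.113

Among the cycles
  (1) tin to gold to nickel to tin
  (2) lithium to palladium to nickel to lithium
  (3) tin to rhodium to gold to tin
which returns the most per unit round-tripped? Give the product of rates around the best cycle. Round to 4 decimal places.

(1) 4.556 × 1.113 × 0.2091 = 1.06031
(2) 0.8524 × 7.765 × 0.1532 = 1.01401
(3) 0.8176 × 5.146 × 0.2189 = 0.92099
Highest is cycle (1) at 1.0603 (>1, arbitrage).

1.0603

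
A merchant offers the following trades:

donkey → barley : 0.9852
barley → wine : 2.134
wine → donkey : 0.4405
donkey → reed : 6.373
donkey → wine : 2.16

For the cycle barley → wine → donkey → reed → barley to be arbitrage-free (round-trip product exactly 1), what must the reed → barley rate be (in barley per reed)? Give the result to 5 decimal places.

0.16692

Known legs of the cycle: 2.134 × 0.4405 × 6.373 = 5.990792071
For no arbitrage the full-cycle product must be 1, so the missing rate is 1 / 5.990792071 ≈ 0.1669228.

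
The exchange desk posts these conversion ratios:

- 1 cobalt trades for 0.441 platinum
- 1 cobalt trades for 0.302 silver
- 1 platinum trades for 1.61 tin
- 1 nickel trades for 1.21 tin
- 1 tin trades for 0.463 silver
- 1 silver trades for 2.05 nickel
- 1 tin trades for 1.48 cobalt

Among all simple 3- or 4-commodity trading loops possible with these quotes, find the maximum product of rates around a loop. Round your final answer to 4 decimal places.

1.1485

tin→silver→nickel→tin: 0.463 × 2.05 × 1.21 = 1.14847
tin→cobalt→silver→nickel→tin: 1.48 × 0.302 × 2.05 × 1.21 = 1.10868
tin→cobalt→platinum→tin: 1.48 × 0.441 × 1.61 = 1.05081
Maximum is tin→silver→nickel→tin at 1.1485; arbitrage exists.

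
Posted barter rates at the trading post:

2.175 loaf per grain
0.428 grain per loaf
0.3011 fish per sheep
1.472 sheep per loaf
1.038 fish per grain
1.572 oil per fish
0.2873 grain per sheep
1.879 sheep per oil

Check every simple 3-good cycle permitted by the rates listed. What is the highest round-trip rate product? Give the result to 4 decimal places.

grain→loaf→sheep→grain: 2.175 × 1.472 × 0.2873 = 0.91982
fish→oil→sheep→fish: 1.572 × 1.879 × 0.3011 = 0.88939
Maximum is grain→loaf→sheep→grain at 0.9198; no arbitrage — every cycle loses value.

0.9198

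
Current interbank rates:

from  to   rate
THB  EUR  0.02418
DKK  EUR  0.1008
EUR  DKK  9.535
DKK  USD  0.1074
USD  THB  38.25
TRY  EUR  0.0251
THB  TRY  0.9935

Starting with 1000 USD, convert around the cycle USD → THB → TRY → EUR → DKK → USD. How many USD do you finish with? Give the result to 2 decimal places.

976.78

1000 USD × 38.25 = 38250 THB
38250 THB × 0.9935 = 38001.375 TRY
38001.375 TRY × 0.0251 = 953.8345125 EUR
953.8345125 EUR × 9.535 = 9094.8120766875 DKK
9094.8120766875 DKK × 0.1074 = 976.7828170362375 USD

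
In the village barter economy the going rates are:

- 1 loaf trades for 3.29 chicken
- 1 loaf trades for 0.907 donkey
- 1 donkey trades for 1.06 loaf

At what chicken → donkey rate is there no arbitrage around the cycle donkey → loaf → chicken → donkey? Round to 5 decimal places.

Known legs of the cycle: 1.06 × 3.29 = 3.4874
For no arbitrage the full-cycle product must be 1, so the missing rate is 1 / 3.4874 ≈ 0.2867466.

0.28675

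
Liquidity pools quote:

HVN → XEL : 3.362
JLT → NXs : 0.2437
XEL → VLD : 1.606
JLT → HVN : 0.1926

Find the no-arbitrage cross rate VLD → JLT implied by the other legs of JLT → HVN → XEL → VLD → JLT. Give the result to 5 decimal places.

Known legs of the cycle: 0.1926 × 3.362 × 1.606 = 1.0399190472
For no arbitrage the full-cycle product must be 1, so the missing rate is 1 / 1.0399190472 ≈ 0.9616133.

0.96161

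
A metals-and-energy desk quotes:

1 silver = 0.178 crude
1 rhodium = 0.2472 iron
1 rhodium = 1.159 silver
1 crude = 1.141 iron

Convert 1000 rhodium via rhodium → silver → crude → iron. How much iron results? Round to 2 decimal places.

235.39

1000 rhodium × 1.159 = 1159 silver
1159 silver × 0.178 = 206.302 crude
206.302 crude × 1.141 = 235.390582 iron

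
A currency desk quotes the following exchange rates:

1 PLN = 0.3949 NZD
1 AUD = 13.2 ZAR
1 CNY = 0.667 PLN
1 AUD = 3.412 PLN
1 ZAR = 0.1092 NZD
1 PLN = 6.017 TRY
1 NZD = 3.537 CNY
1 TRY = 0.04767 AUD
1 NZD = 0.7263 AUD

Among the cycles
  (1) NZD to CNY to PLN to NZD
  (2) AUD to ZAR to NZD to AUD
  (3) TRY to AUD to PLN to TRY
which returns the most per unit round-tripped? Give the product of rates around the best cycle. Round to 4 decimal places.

(1) 3.537 × 0.667 × 0.3949 = 0.93164
(2) 13.2 × 0.1092 × 0.7263 = 1.04692
(3) 0.04767 × 3.412 × 6.017 = 0.97867
Highest is cycle (2) at 1.0469 (>1, arbitrage).

1.0469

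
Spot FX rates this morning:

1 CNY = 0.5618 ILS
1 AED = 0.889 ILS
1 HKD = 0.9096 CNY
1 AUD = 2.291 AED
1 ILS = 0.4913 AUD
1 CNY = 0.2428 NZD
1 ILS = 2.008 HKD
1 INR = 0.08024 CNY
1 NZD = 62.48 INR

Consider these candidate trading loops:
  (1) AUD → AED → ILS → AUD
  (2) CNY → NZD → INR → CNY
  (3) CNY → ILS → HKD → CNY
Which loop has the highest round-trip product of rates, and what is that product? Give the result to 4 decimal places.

1.2173

(1) 2.291 × 0.889 × 0.4913 = 1.00063
(2) 0.2428 × 62.48 × 0.08024 = 1.21725
(3) 0.5618 × 2.008 × 0.9096 = 1.02611
Highest is cycle (2) at 1.2173 (>1, arbitrage).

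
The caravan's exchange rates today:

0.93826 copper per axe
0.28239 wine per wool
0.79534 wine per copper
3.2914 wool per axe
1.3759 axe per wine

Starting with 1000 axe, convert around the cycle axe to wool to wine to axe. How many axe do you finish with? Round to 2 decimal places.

1000 axe × 3.2914 = 3291.4 wool
3291.4 wool × 0.28239 = 929.458446 wine
929.458446 wine × 1.3759 = 1278.8418758514 axe

1278.84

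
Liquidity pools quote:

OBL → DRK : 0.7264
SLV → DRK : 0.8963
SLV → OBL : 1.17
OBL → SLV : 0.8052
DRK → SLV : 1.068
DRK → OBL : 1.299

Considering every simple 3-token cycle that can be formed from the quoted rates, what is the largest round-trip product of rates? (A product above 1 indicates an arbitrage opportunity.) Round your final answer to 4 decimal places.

0.9375

OBL→SLV→DRK→OBL: 0.8052 × 0.8963 × 1.299 = 0.93749
OBL→DRK→SLV→OBL: 0.7264 × 1.068 × 1.17 = 0.90768
Maximum is OBL→SLV→DRK→OBL at 0.9375; no arbitrage — every cycle loses value.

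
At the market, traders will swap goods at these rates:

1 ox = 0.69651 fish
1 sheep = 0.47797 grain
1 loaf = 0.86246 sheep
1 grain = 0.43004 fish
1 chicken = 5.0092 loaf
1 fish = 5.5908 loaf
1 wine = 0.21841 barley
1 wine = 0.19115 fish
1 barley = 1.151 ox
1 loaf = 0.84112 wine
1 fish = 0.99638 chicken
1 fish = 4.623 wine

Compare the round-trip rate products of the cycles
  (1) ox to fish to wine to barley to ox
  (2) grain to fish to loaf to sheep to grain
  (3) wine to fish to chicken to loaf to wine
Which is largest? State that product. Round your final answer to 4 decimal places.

0.9911

(1) 0.69651 × 4.623 × 0.21841 × 1.151 = 0.80947
(2) 0.43004 × 5.5908 × 0.86246 × 0.47797 = 0.99111
(3) 0.19115 × 0.99638 × 5.0092 × 0.84112 = 0.80246
Highest is cycle (2) at 0.9911 (≤1, no arbitrage).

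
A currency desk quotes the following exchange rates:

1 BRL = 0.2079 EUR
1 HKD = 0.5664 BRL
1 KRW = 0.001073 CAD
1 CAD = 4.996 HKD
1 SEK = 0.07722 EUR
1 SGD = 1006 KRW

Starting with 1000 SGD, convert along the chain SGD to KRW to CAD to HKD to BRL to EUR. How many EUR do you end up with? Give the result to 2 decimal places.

635.04

1000 SGD × 1006 = 1006000 KRW
1006000 KRW × 0.001073 = 1079.438 CAD
1079.438 CAD × 4.996 = 5392.872248 HKD
5392.872248 HKD × 0.5664 = 3054.5228412672 BRL
3054.5228412672 BRL × 0.2079 = 635.03529869945088 EUR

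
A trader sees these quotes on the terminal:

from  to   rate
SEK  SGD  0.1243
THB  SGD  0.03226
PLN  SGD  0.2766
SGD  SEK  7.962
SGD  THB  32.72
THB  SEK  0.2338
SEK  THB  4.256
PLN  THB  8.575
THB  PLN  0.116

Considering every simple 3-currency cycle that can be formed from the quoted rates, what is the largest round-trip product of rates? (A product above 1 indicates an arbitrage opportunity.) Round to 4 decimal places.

THB→SGD→SEK→THB: 0.03226 × 7.962 × 4.256 = 1.09317
PLN→SGD→THB→PLN: 0.2766 × 32.72 × 0.116 = 1.04984
THB→SEK→SGD→THB: 0.2338 × 0.1243 × 32.72 = 0.95089
Maximum is THB→SGD→SEK→THB at 1.0932; arbitrage exists.

1.0932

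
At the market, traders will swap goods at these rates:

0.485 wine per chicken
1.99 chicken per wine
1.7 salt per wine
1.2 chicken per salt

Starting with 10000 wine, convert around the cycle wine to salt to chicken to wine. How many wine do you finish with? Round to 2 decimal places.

9894.00

10000 wine × 1.7 = 17000 salt
17000 salt × 1.2 = 20400 chicken
20400 chicken × 0.485 = 9894 wine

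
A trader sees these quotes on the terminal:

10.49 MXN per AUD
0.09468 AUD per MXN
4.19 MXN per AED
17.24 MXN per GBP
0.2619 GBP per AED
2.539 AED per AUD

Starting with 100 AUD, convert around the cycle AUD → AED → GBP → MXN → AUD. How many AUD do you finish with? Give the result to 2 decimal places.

100 AUD × 2.539 = 253.9 AED
253.9 AED × 0.2619 = 66.49641 GBP
66.49641 GBP × 17.24 = 1146.3981084 MXN
1146.3981084 MXN × 0.09468 = 108.540972903312 AUD

108.54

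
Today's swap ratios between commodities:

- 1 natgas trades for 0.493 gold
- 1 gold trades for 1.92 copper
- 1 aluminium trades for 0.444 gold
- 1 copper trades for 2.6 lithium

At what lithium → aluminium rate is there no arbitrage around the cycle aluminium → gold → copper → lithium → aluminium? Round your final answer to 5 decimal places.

0.45117

Known legs of the cycle: 0.444 × 1.92 × 2.6 = 2.216448
For no arbitrage the full-cycle product must be 1, so the missing rate is 1 / 2.216448 ≈ 0.4511723.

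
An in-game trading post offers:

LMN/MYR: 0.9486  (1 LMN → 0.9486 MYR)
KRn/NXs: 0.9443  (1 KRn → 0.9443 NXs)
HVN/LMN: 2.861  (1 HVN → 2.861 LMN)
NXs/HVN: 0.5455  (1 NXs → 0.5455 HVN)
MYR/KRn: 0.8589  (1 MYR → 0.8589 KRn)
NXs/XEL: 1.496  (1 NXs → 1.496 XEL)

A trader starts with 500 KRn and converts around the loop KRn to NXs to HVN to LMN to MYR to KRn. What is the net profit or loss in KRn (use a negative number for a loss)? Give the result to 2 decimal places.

500 KRn × 0.9443 = 472.15 NXs
472.15 NXs × 0.5455 = 257.557825 HVN
257.557825 HVN × 2.861 = 736.872937325 LMN
736.872937325 LMN × 0.9486 = 698.997668346495 MYR
698.997668346495 MYR × 0.8589 = 600.3690973428045555 KRn
Net change: 600.3690973428045555 − 500 = 100.3690973428045555 KRn

100.37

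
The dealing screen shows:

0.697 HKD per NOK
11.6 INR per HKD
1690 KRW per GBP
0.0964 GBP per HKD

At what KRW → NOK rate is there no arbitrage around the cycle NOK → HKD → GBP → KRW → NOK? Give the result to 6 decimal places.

Known legs of the cycle: 0.697 × 0.0964 × 1690 = 113.552452
For no arbitrage the full-cycle product must be 1, so the missing rate is 1 / 113.552452 ≈ 0.00880650.

0.008807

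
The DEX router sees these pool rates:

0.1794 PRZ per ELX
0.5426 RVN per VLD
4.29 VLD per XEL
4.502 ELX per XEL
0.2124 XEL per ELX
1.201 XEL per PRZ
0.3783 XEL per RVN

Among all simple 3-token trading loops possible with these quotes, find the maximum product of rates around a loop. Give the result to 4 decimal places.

0.9700

XEL→ELX→PRZ→XEL: 4.502 × 0.1794 × 1.201 = 0.97000
RVN→XEL→VLD→RVN: 0.3783 × 4.29 × 0.5426 = 0.88059
Maximum is XEL→ELX→PRZ→XEL at 0.9700; no arbitrage — every cycle loses value.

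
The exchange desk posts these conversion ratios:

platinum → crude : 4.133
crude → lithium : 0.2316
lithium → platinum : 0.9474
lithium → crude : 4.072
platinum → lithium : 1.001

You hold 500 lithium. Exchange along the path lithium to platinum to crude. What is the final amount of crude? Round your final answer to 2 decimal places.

500 lithium × 0.9474 = 473.7 platinum
473.7 platinum × 4.133 = 1957.8021 crude

1957.80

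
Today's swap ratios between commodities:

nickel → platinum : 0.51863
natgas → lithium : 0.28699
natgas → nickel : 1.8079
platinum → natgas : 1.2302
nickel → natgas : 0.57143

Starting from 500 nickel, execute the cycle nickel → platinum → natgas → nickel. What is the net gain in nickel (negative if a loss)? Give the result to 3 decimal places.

500 nickel × 0.51863 = 259.315 platinum
259.315 platinum × 1.2302 = 319.009313 natgas
319.009313 natgas × 1.8079 = 576.7369369727 nickel
Net change: 576.7369369727 − 500 = 76.7369369727 nickel

76.737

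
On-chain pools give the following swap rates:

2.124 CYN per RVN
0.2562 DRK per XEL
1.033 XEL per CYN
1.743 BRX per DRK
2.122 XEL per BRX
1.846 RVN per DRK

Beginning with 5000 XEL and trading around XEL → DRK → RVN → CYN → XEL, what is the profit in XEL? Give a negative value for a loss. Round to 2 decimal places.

188.43

5000 XEL × 0.2562 = 1281 DRK
1281 DRK × 1.846 = 2364.726 RVN
2364.726 RVN × 2.124 = 5022.678024 CYN
5022.678024 CYN × 1.033 = 5188.426398792 XEL
Net change: 5188.426398792 − 5000 = 188.426398792 XEL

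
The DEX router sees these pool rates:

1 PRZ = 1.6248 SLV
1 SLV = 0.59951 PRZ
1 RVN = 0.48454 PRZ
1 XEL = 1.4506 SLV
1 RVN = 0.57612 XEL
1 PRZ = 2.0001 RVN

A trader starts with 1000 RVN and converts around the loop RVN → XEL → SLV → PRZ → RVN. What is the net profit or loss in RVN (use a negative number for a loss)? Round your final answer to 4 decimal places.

2.0947

1000 RVN × 0.57612 = 576.12 XEL
576.12 XEL × 1.4506 = 835.719672 SLV
835.719672 SLV × 0.59951 = 501.02230056072 PRZ
501.02230056072 PRZ × 2.0001 = 1002.094703351496072 RVN
Net change: 1002.094703351496072 − 1000 = 2.094703351496072 RVN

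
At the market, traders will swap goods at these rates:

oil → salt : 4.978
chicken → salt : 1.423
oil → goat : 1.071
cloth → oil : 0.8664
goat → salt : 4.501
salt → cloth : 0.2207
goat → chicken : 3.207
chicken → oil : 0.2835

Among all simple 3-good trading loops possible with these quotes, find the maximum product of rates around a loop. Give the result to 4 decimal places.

oil→goat→chicken→oil: 1.071 × 3.207 × 0.2835 = 0.97374
oil→salt→cloth→oil: 4.978 × 0.2207 × 0.8664 = 0.95187
Maximum is oil→goat→chicken→oil at 0.9737; no arbitrage — every cycle loses value.

0.9737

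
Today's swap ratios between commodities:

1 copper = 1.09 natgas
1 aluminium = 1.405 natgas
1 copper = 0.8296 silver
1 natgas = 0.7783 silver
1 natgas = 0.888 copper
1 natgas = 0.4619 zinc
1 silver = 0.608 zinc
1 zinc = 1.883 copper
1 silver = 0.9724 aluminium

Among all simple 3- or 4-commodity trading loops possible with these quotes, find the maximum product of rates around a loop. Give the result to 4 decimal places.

1.0633

natgas→silver→aluminium→natgas: 0.7783 × 0.9724 × 1.405 = 1.06333
natgas→copper→silver→aluminium→natgas: 0.888 × 0.8296 × 0.9724 × 1.405 = 1.00647
zinc→copper→natgas→silver→zinc: 1.883 × 1.09 × 0.7783 × 0.608 = 0.97124
zinc→copper→silver→zinc: 1.883 × 0.8296 × 0.608 = 0.94978
zinc→copper→natgas→zinc: 1.883 × 1.09 × 0.4619 = 0.94804
Maximum is natgas→silver→aluminium→natgas at 1.0633; arbitrage exists.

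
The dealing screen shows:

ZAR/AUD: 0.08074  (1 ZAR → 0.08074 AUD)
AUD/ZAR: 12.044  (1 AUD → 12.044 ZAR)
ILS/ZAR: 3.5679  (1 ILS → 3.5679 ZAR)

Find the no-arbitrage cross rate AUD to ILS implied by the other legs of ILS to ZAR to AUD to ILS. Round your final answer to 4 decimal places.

3.4714

Known legs of the cycle: 3.5679 × 0.08074 = 0.288072246
For no arbitrage the full-cycle product must be 1, so the missing rate is 1 / 0.288072246 ≈ 3.471351.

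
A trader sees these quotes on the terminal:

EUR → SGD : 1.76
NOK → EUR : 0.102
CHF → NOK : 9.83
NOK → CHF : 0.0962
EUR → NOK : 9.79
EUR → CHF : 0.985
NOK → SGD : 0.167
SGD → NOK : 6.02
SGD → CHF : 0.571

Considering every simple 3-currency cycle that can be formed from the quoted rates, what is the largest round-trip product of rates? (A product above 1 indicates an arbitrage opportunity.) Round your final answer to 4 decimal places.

1.0807

SGD→NOK→EUR→SGD: 6.02 × 0.102 × 1.76 = 1.08071
EUR→CHF→NOK→EUR: 0.985 × 9.83 × 0.102 = 0.98762
SGD→CHF→NOK→SGD: 0.571 × 9.83 × 0.167 = 0.93736
Maximum is SGD→NOK→EUR→SGD at 1.0807; arbitrage exists.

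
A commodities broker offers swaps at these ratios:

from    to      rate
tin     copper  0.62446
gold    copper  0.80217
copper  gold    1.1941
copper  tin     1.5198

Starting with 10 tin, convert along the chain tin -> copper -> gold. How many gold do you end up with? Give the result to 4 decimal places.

7.4567

10 tin × 0.62446 = 6.2446 copper
6.2446 copper × 1.1941 = 7.45667686 gold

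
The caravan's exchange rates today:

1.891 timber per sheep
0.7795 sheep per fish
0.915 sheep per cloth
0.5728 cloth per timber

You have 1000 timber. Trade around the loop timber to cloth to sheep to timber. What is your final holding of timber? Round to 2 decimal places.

1000 timber × 0.5728 = 572.8 cloth
572.8 cloth × 0.915 = 524.112 sheep
524.112 sheep × 1.891 = 991.095792 timber

991.10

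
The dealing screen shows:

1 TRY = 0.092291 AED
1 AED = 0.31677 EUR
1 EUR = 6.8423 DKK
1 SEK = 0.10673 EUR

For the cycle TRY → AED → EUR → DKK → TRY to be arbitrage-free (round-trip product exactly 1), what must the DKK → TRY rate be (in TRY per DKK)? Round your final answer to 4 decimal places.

Known legs of the cycle: 0.092291 × 0.31677 × 6.8423 = 0.200034777824961
For no arbitrage the full-cycle product must be 1, so the missing rate is 1 / 0.200034777824961 ≈ 4.999131.

4.9991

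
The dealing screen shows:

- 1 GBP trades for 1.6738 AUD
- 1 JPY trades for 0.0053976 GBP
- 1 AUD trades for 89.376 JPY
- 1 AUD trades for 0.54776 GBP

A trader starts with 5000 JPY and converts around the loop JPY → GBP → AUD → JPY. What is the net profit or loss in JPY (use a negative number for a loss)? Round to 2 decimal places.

5000 JPY × 0.0053976 = 26.988 GBP
26.988 GBP × 1.6738 = 45.1725144 AUD
45.1725144 AUD × 89.376 = 4037.3386470144 JPY
Net change: 4037.3386470144 − 5000 = -962.6613529856 JPY

-962.66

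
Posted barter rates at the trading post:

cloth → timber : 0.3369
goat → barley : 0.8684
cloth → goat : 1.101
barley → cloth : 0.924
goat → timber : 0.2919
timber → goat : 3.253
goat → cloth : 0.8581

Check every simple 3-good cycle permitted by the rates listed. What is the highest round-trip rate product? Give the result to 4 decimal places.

timber→goat→cloth→timber: 3.253 × 0.8581 × 0.3369 = 0.94042
barley→cloth→goat→barley: 0.924 × 1.101 × 0.8684 = 0.88344
Maximum is timber→goat→cloth→timber at 0.9404; no arbitrage — every cycle loses value.

0.9404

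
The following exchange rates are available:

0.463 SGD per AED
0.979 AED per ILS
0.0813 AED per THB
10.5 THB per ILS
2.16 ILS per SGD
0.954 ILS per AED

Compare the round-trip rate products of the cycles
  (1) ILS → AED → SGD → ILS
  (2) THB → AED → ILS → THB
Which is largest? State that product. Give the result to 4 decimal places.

0.9791

(1) 0.979 × 0.463 × 2.16 = 0.97908
(2) 0.0813 × 0.954 × 10.5 = 0.81438
Highest is cycle (1) at 0.9791 (≤1, no arbitrage).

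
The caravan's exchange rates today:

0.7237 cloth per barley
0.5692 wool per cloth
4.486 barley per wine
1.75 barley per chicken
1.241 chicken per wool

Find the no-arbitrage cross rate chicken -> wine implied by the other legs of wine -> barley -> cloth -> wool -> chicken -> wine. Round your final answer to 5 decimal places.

Known legs of the cycle: 4.486 × 0.7237 × 0.5692 × 1.241 = 2.29326643586504
For no arbitrage the full-cycle product must be 1, so the missing rate is 1 / 2.29326643586504 ≈ 0.4360592.

0.43606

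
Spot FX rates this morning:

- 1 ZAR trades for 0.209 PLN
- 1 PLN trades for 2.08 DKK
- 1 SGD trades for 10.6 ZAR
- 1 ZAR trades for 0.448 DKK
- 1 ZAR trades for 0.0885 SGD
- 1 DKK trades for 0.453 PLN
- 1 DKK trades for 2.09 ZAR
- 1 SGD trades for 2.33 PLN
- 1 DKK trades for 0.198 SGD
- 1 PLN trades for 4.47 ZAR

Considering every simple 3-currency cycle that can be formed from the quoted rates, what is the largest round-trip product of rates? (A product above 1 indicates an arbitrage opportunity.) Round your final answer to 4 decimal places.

SGD→PLN→DKK→SGD: 2.33 × 2.08 × 0.198 = 0.95959
SGD→ZAR→DKK→SGD: 10.6 × 0.448 × 0.198 = 0.94026
SGD→PLN→ZAR→SGD: 2.33 × 4.47 × 0.0885 = 0.92174
PLN→DKK→ZAR→PLN: 2.08 × 2.09 × 0.209 = 0.90856
PLN→ZAR→DKK→PLN: 4.47 × 0.448 × 0.453 = 0.90716
Maximum is SGD→PLN→DKK→SGD at 0.9596; no arbitrage — every cycle loses value.

0.9596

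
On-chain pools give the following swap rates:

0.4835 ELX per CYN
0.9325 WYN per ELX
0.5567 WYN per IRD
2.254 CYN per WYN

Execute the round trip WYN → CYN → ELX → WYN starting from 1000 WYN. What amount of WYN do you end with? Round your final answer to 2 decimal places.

1000 WYN × 2.254 = 2254 CYN
2254 CYN × 0.4835 = 1089.809 ELX
1089.809 ELX × 0.9325 = 1016.2468925 WYN

1016.25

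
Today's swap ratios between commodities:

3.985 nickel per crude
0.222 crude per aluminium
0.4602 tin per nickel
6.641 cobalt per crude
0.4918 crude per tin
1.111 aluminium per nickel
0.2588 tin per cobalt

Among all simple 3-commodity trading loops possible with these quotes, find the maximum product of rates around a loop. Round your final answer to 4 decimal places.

0.9829

nickel→aluminium→crude→nickel: 1.111 × 0.222 × 3.985 = 0.98287
nickel→tin→crude→nickel: 0.4602 × 0.4918 × 3.985 = 0.90191
tin→crude→cobalt→tin: 0.4918 × 6.641 × 0.2588 = 0.84525
Maximum is nickel→aluminium→crude→nickel at 0.9829; no arbitrage — every cycle loses value.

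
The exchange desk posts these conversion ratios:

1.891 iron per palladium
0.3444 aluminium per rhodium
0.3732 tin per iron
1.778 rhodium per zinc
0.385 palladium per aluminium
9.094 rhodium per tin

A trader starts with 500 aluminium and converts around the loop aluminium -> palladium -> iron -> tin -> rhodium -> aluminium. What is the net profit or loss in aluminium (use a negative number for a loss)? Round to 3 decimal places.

-74.517

500 aluminium × 0.385 = 192.5 palladium
192.5 palladium × 1.891 = 364.0175 iron
364.0175 iron × 0.3732 = 135.851331 tin
135.851331 tin × 9.094 = 1235.432004114 rhodium
1235.432004114 rhodium × 0.3444 = 425.4827822168616 aluminium
Net change: 425.4827822168616 − 500 = -74.5172177831384 aluminium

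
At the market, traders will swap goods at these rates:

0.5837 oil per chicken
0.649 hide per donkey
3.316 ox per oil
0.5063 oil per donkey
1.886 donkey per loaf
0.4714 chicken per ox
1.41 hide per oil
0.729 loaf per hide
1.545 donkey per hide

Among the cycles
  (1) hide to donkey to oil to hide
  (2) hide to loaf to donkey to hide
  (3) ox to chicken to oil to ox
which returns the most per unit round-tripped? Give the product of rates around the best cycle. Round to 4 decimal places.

(1) 1.545 × 0.5063 × 1.41 = 1.10295
(2) 0.729 × 1.886 × 0.649 = 0.89231
(3) 0.4714 × 0.5837 × 3.316 = 0.91242
Highest is cycle (1) at 1.1029 (>1, arbitrage).

1.1029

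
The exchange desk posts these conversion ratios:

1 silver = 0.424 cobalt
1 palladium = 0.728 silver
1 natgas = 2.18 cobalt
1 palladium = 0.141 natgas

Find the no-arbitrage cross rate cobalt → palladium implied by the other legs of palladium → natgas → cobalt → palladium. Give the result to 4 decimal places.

3.2533

Known legs of the cycle: 0.141 × 2.18 = 0.30738
For no arbitrage the full-cycle product must be 1, so the missing rate is 1 / 0.30738 ≈ 3.253302.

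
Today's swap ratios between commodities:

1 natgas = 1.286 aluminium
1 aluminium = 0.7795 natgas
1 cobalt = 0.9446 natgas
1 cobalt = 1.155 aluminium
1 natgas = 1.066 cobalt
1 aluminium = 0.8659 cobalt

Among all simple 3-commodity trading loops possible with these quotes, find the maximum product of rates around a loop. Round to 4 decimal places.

natgas→aluminium→cobalt→natgas: 1.286 × 0.8659 × 0.9446 = 1.05186
natgas→cobalt→aluminium→natgas: 1.066 × 1.155 × 0.7795 = 0.95974
Maximum is natgas→aluminium→cobalt→natgas at 1.0519; arbitrage exists.

1.0519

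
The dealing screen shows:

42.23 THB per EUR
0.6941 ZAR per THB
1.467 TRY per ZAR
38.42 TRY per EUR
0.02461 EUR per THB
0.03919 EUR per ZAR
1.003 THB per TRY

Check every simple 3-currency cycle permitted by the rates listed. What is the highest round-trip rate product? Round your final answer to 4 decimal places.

1.1487

EUR→THB→ZAR→EUR: 42.23 × 0.6941 × 0.03919 = 1.14873
TRY→THB→ZAR→TRY: 1.003 × 0.6941 × 1.467 = 1.02130
TRY→THB→EUR→TRY: 1.003 × 0.02461 × 38.42 = 0.94835
Maximum is EUR→THB→ZAR→EUR at 1.1487; arbitrage exists.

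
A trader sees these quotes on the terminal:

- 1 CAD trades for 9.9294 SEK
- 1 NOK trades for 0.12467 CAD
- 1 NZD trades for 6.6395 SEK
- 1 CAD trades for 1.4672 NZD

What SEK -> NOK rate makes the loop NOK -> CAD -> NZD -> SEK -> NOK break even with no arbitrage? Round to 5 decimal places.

Known legs of the cycle: 0.12467 × 1.4672 × 6.6395 = 1.214469613448
For no arbitrage the full-cycle product must be 1, so the missing rate is 1 / 1.214469613448 ≈ 0.8234047.

0.82340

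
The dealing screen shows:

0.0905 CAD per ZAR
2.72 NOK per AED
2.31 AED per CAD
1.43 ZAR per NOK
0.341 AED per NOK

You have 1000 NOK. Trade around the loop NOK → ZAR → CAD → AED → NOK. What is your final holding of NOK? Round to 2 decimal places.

813.14

1000 NOK × 1.43 = 1430 ZAR
1430 ZAR × 0.0905 = 129.415 CAD
129.415 CAD × 2.31 = 298.94865 AED
298.94865 AED × 2.72 = 813.140328 NOK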